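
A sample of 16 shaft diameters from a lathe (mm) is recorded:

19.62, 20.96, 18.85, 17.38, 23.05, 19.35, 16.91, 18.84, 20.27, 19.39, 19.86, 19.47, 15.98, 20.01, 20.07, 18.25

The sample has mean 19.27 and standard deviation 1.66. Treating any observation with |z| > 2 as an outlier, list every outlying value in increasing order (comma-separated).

Cutoffs at x̄ ± 2s: 19.27 ± 2·1.66 = [15.95, 22.59].
23.05: z = 2.28, |z| > 2 → outlier.
Every other value lies within [15.95, 22.59].

23.05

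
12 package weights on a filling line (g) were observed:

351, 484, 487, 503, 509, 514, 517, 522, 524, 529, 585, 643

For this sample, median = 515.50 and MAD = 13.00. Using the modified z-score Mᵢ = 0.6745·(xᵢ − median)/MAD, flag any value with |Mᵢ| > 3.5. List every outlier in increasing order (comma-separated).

|Mᵢ| > 3.5 ⇔ |xᵢ − 515.50| > 3.5·13.00/0.6745 = 67.46.
So outliers lie outside [448.04, 582.96].
351: M = -8.54 → outlier.
585: M = 3.61 → outlier.
643: M = 6.62 → outlier.

351, 585, 643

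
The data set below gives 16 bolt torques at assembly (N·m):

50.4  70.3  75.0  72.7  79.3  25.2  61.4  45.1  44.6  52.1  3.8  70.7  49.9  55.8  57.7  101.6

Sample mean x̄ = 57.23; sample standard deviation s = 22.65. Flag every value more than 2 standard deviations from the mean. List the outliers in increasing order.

Cutoffs at x̄ ± 2s: 57.23 ± 2·22.65 = [11.93, 102.53].
3.8: z = -2.36, |z| > 2 → outlier.
Every other value lies within [11.93, 102.53].

3.8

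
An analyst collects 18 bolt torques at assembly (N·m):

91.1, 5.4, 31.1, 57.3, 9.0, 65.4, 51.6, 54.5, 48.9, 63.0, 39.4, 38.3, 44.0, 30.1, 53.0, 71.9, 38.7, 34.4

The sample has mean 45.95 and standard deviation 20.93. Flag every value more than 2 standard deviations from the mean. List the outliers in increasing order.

91.1

Cutoffs at x̄ ± 2s: 45.95 ± 2·20.93 = [4.09, 87.81].
91.1: z = 2.16, |z| > 2 → outlier.
Every other value lies within [4.09, 87.81].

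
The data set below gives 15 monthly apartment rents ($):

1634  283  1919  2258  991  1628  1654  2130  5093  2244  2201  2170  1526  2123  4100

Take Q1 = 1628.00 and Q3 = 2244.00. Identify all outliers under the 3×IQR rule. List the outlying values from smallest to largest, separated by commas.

4100, 5093

IQR = Q3 − Q1 = 2244.00 − 1628.00 = 616.00.
Lower fence = Q1 − 3·IQR = 1628.00 − 1848.00 = -220.00.
Upper fence = Q3 + 3·IQR = 2244.00 + 1848.00 = 4092.00.
4100 > 4092.00 → outlier.
5093 > 4092.00 → outlier.
All remaining values lie within [-220.00, 4092.00].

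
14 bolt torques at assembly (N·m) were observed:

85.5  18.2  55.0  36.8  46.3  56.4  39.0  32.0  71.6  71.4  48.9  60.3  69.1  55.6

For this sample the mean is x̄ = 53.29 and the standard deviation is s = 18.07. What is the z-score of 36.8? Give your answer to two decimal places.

-0.91

z = (36.8 − 53.29) / 18.07 = -0.91.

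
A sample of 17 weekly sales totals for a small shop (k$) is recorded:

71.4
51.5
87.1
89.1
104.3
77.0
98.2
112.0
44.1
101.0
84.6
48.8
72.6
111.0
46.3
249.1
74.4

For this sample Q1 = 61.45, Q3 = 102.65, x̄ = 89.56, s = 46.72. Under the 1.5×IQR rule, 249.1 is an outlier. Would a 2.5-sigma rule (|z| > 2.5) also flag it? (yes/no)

z = (249.1 − 89.56) / 46.72 = 3.41.
|z| = 3.41 > 2.5.

yes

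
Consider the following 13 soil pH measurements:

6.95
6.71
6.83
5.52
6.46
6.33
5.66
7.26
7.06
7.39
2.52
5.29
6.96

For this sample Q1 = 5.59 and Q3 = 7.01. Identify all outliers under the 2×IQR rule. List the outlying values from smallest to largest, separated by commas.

IQR = Q3 − Q1 = 7.01 − 5.59 = 1.42.
Lower fence = Q1 − 2·IQR = 5.59 − 2.84 = 2.75.
Upper fence = Q3 + 2·IQR = 7.01 + 2.84 = 9.85.
2.52 < 2.75 → outlier.
All remaining values lie within [2.75, 9.85].

2.52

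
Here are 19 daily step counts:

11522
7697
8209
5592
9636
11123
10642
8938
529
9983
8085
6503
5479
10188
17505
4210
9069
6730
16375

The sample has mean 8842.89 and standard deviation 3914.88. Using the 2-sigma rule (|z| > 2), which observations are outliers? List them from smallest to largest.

Cutoffs at x̄ ± 2s: 8842.89 ± 2·3914.88 = [1013.13, 16672.65].
529: z = -2.12, |z| > 2 → outlier.
17505: z = 2.21, |z| > 2 → outlier.
Every other value lies within [1013.13, 16672.65].

529, 17505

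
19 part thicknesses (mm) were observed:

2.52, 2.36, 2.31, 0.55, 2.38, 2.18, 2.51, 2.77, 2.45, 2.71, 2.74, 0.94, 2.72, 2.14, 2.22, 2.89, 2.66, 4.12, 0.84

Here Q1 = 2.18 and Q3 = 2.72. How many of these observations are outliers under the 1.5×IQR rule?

4

IQR = 0.54; fences at 2.18 − 0.81 = 1.37 and 2.72 + 0.81 = 3.53.
Outside the cutoffs: 0.55, 0.84, 0.94, 4.12.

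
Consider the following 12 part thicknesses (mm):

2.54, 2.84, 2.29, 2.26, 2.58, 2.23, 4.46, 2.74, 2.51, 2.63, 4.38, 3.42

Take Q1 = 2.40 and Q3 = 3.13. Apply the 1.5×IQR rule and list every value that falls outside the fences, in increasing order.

IQR = Q3 − Q1 = 3.13 − 2.40 = 0.73.
Lower fence = Q1 − 1.5·IQR = 2.40 − 1.095 = 1.305.
Upper fence = Q3 + 1.5·IQR = 3.13 + 1.095 = 4.225.
4.38 > 4.225 → outlier.
4.46 > 4.225 → outlier.
All remaining values lie within [1.305, 4.225].

4.38, 4.46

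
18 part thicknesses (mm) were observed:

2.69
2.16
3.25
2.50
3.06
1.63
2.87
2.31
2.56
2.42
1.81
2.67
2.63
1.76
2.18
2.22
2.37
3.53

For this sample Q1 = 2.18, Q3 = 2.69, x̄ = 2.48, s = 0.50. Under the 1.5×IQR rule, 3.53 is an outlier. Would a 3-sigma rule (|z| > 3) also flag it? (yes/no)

no

z = (3.53 − 2.48) / 0.50 = 2.10.
|z| = 2.10 ≤ 3.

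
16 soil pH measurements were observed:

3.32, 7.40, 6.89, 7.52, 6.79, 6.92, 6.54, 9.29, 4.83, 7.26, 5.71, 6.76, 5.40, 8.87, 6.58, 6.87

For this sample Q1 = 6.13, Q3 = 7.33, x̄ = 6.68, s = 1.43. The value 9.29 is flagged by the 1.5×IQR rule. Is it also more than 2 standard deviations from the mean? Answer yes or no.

z = (9.29 − 6.68) / 1.43 = 1.83.
|z| = 1.83 ≤ 2.

no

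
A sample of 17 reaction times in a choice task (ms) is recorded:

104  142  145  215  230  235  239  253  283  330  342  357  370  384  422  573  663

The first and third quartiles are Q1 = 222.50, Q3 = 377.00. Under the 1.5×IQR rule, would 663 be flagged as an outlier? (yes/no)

yes

IQR = Q3 − Q1 = 377.00 − 222.50 = 154.50.
Lower fence = Q1 − 1.5·IQR = 222.50 − 231.75 = -9.25.
Upper fence = Q3 + 1.5·IQR = 377.00 + 231.75 = 608.75.
663 lies above the upper fence.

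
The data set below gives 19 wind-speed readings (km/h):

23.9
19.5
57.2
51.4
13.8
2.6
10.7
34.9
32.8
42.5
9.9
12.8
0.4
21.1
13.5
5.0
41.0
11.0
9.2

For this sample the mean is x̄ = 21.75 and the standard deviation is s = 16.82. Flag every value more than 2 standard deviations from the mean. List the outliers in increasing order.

57.2

Cutoffs at x̄ ± 2s: 21.75 ± 2·16.82 = [-11.89, 55.39].
57.2: z = 2.11, |z| > 2 → outlier.
Every other value lies within [-11.89, 55.39].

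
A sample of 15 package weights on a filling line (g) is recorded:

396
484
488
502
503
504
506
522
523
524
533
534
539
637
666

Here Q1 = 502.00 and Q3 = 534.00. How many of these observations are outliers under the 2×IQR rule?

IQR = 32.00; fences at 502.00 − 64.00 = 438.00 and 534.00 + 64.00 = 598.00.
Outside the cutoffs: 396, 637, 666.

3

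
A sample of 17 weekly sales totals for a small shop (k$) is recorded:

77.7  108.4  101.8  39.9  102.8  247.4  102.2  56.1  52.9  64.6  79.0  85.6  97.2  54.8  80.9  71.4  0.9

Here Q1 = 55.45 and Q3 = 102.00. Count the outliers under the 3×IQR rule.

1

IQR = 46.55; fences at 55.45 − 139.65 = -84.20 and 102.00 + 139.65 = 241.65.
Outside the cutoffs: 247.4.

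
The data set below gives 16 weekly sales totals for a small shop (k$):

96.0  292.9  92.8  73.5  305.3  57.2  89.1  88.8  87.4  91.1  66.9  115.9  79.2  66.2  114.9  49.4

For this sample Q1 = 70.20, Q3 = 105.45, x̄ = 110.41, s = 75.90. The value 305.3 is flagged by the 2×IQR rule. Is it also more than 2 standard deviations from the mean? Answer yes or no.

z = (305.3 − 110.41) / 75.90 = 2.57.
|z| = 2.57 > 2.

yes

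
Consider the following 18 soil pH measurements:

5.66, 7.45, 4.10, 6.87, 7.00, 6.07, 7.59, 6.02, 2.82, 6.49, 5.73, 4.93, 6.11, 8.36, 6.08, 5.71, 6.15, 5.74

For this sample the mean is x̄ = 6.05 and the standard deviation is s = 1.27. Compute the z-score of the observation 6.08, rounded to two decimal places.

z = (6.08 − 6.05) / 1.27 = 0.02.

0.02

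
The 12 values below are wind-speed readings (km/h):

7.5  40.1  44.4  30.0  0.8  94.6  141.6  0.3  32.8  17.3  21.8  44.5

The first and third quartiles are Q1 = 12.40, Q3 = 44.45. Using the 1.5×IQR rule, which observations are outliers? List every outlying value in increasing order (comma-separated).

94.6, 141.6

IQR = Q3 − Q1 = 44.45 − 12.40 = 32.05.
Lower fence = Q1 − 1.5·IQR = 12.40 − 48.075 = -35.675.
Upper fence = Q3 + 1.5·IQR = 44.45 + 48.075 = 92.525.
94.6 > 92.525 → outlier.
141.6 > 92.525 → outlier.
All remaining values lie within [-35.675, 92.525].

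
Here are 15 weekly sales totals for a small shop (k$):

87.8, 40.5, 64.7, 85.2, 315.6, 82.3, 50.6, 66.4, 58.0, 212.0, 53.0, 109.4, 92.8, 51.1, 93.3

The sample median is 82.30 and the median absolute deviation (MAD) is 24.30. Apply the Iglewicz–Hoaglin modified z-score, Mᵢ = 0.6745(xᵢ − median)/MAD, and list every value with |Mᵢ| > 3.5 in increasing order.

212.0, 315.6

|Mᵢ| > 3.5 ⇔ |xᵢ − 82.30| > 3.5·24.30/0.6745 = 126.09.
So outliers lie outside [-43.79, 208.39].
212.0: M = 3.60 → outlier.
315.6: M = 6.48 → outlier.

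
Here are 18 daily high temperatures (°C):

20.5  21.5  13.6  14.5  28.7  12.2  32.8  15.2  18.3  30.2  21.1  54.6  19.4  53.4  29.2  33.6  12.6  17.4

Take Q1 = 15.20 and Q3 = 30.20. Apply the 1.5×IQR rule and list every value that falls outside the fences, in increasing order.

53.4, 54.6

IQR = Q3 − Q1 = 30.20 − 15.20 = 15.00.
Lower fence = Q1 − 1.5·IQR = 15.20 − 22.50 = -7.30.
Upper fence = Q3 + 1.5·IQR = 30.20 + 22.50 = 52.70.
53.4 > 52.70 → outlier.
54.6 > 52.70 → outlier.
All remaining values lie within [-7.30, 52.70].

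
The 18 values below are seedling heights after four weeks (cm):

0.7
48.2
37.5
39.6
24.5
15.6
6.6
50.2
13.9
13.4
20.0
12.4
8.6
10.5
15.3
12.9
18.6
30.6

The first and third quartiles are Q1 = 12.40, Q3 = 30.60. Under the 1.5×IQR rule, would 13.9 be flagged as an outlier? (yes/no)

no

IQR = Q3 − Q1 = 30.60 − 12.40 = 18.20.
Lower fence = Q1 − 1.5·IQR = 12.40 − 27.30 = -14.90.
Upper fence = Q3 + 1.5·IQR = 30.60 + 27.30 = 57.90.
13.9 lies within [-14.90, 57.90].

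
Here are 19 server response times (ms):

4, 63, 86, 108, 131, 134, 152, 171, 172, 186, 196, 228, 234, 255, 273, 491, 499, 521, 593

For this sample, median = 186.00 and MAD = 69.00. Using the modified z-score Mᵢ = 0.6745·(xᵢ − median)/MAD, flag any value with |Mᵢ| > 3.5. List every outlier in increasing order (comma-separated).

593

|Mᵢ| > 3.5 ⇔ |xᵢ − 186.00| > 3.5·69.00/0.6745 = 358.04.
So outliers lie outside [-172.04, 544.04].
593: M = 3.98 → outlier.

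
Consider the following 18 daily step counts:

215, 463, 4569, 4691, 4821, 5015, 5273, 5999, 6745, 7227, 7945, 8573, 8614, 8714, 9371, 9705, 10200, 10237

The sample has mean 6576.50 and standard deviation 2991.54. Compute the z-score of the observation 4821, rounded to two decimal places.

-0.59

z = (4821 − 6576.50) / 2991.54 = -0.59.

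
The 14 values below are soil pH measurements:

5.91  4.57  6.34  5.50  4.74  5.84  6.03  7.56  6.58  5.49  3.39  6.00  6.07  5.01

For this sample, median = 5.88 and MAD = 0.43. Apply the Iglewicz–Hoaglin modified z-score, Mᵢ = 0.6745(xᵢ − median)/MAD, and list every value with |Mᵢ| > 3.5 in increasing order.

3.39

|Mᵢ| > 3.5 ⇔ |xᵢ − 5.88| > 3.5·0.43/0.6745 = 2.23.
So outliers lie outside [3.65, 8.11].
3.39: M = -3.91 → outlier.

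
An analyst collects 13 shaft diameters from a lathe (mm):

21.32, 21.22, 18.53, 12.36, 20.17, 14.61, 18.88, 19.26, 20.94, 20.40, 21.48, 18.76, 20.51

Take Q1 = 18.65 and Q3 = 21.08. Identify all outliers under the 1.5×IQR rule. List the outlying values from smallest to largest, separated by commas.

12.36, 14.61

IQR = Q3 − Q1 = 21.08 − 18.65 = 2.43.
Lower fence = Q1 − 1.5·IQR = 18.65 − 3.645 = 15.005.
Upper fence = Q3 + 1.5·IQR = 21.08 + 3.645 = 24.725.
12.36 < 15.005 → outlier.
14.61 < 15.005 → outlier.
All remaining values lie within [15.005, 24.725].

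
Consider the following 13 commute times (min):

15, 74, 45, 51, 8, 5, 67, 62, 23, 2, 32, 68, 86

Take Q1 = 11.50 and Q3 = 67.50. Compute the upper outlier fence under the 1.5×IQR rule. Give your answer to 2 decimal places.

151.50

IQR = Q3 − Q1 = 67.50 − 11.50 = 56.00.
Lower fence = Q1 − 1.5·IQR = 11.50 − 84.00 = -72.50.
Upper fence = Q3 + 1.5·IQR = 67.50 + 84.00 = 151.50.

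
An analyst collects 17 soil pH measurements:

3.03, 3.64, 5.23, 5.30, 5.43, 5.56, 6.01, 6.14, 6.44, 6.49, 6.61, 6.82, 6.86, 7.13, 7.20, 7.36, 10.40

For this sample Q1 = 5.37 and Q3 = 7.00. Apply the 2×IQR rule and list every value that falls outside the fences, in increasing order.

IQR = Q3 − Q1 = 7.00 − 5.37 = 1.63.
Lower fence = Q1 − 2·IQR = 5.37 − 3.26 = 2.11.
Upper fence = Q3 + 2·IQR = 7.00 + 3.26 = 10.26.
10.40 > 10.26 → outlier.
All remaining values lie within [2.11, 10.26].

10.40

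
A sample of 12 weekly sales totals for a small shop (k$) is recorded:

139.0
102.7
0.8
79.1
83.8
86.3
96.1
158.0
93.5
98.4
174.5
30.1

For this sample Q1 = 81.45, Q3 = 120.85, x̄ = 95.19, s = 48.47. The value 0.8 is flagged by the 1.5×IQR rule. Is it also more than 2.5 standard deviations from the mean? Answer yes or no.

z = (0.8 − 95.19) / 48.47 = -1.95.
|z| = 1.95 ≤ 2.5.

no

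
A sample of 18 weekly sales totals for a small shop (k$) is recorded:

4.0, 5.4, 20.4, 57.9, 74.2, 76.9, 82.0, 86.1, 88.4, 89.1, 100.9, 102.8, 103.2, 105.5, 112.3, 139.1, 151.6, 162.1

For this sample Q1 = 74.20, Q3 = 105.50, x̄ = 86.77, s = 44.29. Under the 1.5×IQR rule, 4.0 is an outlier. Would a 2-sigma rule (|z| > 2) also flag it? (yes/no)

z = (4.0 − 86.77) / 44.29 = -1.87.
|z| = 1.87 ≤ 2.

no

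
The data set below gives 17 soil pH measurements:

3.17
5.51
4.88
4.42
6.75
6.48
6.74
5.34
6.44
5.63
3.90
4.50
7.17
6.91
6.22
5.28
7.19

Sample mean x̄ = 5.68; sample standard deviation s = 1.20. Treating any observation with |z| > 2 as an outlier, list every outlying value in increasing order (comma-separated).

3.17

Cutoffs at x̄ ± 2s: 5.68 ± 2·1.20 = [3.28, 8.08].
3.17: z = -2.09, |z| > 2 → outlier.
Every other value lies within [3.28, 8.08].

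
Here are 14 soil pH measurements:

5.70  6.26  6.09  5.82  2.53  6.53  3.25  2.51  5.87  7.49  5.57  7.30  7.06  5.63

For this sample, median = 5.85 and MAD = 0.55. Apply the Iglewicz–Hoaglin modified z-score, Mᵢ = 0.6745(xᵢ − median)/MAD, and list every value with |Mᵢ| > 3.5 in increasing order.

2.51, 2.53

|Mᵢ| > 3.5 ⇔ |xᵢ − 5.85| > 3.5·0.55/0.6745 = 2.85.
So outliers lie outside [3.00, 8.70].
2.51: M = -4.10 → outlier.
2.53: M = -4.07 → outlier.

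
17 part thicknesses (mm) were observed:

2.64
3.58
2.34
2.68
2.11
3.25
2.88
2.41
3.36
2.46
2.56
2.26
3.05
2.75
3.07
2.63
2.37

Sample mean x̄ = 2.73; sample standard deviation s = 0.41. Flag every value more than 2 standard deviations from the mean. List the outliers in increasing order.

Cutoffs at x̄ ± 2s: 2.73 ± 2·0.41 = [1.91, 3.55].
3.58: z = 2.07, |z| > 2 → outlier.
Every other value lies within [1.91, 3.55].

3.58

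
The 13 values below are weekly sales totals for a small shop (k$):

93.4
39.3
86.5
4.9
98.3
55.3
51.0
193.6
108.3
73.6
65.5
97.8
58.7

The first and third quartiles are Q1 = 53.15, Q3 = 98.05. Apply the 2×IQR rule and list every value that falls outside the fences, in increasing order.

193.6

IQR = Q3 − Q1 = 98.05 − 53.15 = 44.90.
Lower fence = Q1 − 2·IQR = 53.15 − 89.80 = -36.65.
Upper fence = Q3 + 2·IQR = 98.05 + 89.80 = 187.85.
193.6 > 187.85 → outlier.
All remaining values lie within [-36.65, 187.85].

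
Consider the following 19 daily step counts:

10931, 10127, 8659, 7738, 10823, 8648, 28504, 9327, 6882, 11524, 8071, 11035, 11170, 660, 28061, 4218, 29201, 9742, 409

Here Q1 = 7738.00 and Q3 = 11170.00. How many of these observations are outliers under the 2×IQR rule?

5

IQR = 3432.00; fences at 7738.00 − 6864.00 = 874.00 and 11170.00 + 6864.00 = 18034.00.
Outside the cutoffs: 409, 660, 28061, 28504, 29201.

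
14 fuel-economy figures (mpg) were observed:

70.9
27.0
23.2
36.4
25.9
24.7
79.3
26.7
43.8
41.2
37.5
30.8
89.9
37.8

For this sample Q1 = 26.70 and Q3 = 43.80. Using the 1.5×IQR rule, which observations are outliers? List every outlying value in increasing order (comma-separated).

IQR = Q3 − Q1 = 43.80 − 26.70 = 17.10.
Lower fence = Q1 − 1.5·IQR = 26.70 − 25.65 = 1.05.
Upper fence = Q3 + 1.5·IQR = 43.80 + 25.65 = 69.45.
70.9 > 69.45 → outlier.
79.3 > 69.45 → outlier.
89.9 > 69.45 → outlier.
All remaining values lie within [1.05, 69.45].

70.9, 79.3, 89.9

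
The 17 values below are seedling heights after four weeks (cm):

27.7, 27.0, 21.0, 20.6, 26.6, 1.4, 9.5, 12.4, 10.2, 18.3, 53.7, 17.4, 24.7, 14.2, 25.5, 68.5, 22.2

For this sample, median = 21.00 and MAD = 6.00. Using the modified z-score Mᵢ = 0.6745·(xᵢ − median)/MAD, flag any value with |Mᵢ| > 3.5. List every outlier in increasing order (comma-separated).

|Mᵢ| > 3.5 ⇔ |xᵢ − 21.00| > 3.5·6.00/0.6745 = 31.13.
So outliers lie outside [-10.13, 52.13].
53.7: M = 3.68 → outlier.
68.5: M = 5.34 → outlier.

53.7, 68.5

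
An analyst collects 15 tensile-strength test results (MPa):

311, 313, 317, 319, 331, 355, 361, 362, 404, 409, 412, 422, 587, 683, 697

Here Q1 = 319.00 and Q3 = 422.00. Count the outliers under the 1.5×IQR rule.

3

IQR = 103.00; fences at 319.00 − 154.50 = 164.50 and 422.00 + 154.50 = 576.50.
Outside the cutoffs: 587, 683, 697.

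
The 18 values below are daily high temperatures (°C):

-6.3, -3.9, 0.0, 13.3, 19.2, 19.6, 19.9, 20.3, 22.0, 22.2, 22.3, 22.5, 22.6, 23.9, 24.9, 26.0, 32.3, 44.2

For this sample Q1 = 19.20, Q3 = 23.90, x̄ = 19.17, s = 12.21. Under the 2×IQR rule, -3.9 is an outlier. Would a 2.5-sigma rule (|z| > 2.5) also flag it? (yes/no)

no

z = (-3.9 − 19.17) / 12.21 = -1.89.
|z| = 1.89 ≤ 2.5.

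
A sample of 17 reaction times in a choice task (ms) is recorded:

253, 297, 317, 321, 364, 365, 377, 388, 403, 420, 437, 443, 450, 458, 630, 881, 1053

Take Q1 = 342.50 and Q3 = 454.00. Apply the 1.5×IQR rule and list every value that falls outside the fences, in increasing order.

630, 881, 1053

IQR = Q3 − Q1 = 454.00 − 342.50 = 111.50.
Lower fence = Q1 − 1.5·IQR = 342.50 − 167.25 = 175.25.
Upper fence = Q3 + 1.5·IQR = 454.00 + 167.25 = 621.25.
630 > 621.25 → outlier.
881 > 621.25 → outlier.
1053 > 621.25 → outlier.
All remaining values lie within [175.25, 621.25].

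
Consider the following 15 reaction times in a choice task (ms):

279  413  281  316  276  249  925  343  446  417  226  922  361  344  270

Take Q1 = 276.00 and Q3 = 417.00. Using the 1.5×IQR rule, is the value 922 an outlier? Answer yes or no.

IQR = Q3 − Q1 = 417.00 − 276.00 = 141.00.
Lower fence = Q1 − 1.5·IQR = 276.00 − 211.50 = 64.50.
Upper fence = Q3 + 1.5·IQR = 417.00 + 211.50 = 628.50.
922 lies above the upper fence.

yes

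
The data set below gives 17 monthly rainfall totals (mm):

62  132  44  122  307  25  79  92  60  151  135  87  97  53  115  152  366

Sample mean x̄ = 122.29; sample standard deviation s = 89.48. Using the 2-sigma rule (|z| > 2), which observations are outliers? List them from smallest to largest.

Cutoffs at x̄ ± 2s: 122.29 ± 2·89.48 = [-56.67, 301.25].
307: z = 2.06, |z| > 2 → outlier.
366: z = 2.72, |z| > 2 → outlier.
Every other value lies within [-56.67, 301.25].

307, 366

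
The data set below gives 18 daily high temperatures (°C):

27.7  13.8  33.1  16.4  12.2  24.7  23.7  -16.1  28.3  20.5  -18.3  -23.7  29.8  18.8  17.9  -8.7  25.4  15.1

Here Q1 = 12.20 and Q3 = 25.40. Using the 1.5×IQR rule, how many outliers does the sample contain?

4

IQR = 13.20; fences at 12.20 − 19.80 = -7.60 and 25.40 + 19.80 = 45.20.
Outside the cutoffs: -23.7, -18.3, -16.1, -8.7.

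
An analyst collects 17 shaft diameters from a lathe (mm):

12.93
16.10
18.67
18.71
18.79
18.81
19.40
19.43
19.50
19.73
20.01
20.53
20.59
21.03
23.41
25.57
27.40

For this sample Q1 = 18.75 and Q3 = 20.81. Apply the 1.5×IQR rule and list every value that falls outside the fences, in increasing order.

12.93, 25.57, 27.40

IQR = Q3 − Q1 = 20.81 − 18.75 = 2.06.
Lower fence = Q1 − 1.5·IQR = 18.75 − 3.09 = 15.66.
Upper fence = Q3 + 1.5·IQR = 20.81 + 3.09 = 23.90.
12.93 < 15.66 → outlier.
25.57 > 23.90 → outlier.
27.40 > 23.90 → outlier.
All remaining values lie within [15.66, 23.90].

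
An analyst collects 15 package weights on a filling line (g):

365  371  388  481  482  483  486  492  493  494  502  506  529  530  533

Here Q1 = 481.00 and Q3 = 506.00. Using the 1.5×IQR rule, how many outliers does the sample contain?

IQR = 25.00; fences at 481.00 − 37.50 = 443.50 and 506.00 + 37.50 = 543.50.
Outside the cutoffs: 365, 371, 388.

3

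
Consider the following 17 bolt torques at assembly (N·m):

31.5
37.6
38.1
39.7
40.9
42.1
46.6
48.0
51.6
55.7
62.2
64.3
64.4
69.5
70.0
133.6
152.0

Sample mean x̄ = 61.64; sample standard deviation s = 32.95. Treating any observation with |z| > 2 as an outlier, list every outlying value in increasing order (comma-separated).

Cutoffs at x̄ ± 2s: 61.64 ± 2·32.95 = [-4.26, 127.54].
133.6: z = 2.18, |z| > 2 → outlier.
152.0: z = 2.74, |z| > 2 → outlier.
Every other value lies within [-4.26, 127.54].

133.6, 152.0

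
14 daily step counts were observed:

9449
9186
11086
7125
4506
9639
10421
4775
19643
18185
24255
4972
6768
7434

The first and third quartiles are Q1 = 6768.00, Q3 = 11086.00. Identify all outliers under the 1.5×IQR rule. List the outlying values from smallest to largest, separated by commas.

18185, 19643, 24255

IQR = Q3 − Q1 = 11086.00 − 6768.00 = 4318.00.
Lower fence = Q1 − 1.5·IQR = 6768.00 − 6477.00 = 291.00.
Upper fence = Q3 + 1.5·IQR = 11086.00 + 6477.00 = 17563.00.
18185 > 17563.00 → outlier.
19643 > 17563.00 → outlier.
24255 > 17563.00 → outlier.
All remaining values lie within [291.00, 17563.00].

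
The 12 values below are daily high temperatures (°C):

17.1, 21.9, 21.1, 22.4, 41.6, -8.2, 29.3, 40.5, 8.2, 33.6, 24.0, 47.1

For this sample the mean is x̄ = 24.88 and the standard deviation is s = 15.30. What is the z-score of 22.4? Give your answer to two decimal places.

-0.16

z = (22.4 − 24.88) / 15.30 = -0.16.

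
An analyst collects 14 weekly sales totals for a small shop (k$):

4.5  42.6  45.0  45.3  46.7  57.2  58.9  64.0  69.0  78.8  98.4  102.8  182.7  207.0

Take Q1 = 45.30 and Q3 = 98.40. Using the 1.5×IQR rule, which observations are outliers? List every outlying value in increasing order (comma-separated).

182.7, 207.0

IQR = Q3 − Q1 = 98.40 − 45.30 = 53.10.
Lower fence = Q1 − 1.5·IQR = 45.30 − 79.65 = -34.35.
Upper fence = Q3 + 1.5·IQR = 98.40 + 79.65 = 178.05.
182.7 > 178.05 → outlier.
207.0 > 178.05 → outlier.
All remaining values lie within [-34.35, 178.05].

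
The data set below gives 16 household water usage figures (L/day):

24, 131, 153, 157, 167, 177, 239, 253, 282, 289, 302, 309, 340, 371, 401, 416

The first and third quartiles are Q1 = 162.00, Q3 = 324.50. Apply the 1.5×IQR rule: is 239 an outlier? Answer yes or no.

no

IQR = Q3 − Q1 = 324.50 − 162.00 = 162.50.
Lower fence = Q1 − 1.5·IQR = 162.00 − 243.75 = -81.75.
Upper fence = Q3 + 1.5·IQR = 324.50 + 243.75 = 568.25.
239 lies within [-81.75, 568.25].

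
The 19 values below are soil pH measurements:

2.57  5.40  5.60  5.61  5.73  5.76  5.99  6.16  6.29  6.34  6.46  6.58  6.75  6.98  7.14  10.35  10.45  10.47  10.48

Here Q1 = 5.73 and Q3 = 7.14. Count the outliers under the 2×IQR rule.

5

IQR = 1.41; fences at 5.73 − 2.82 = 2.91 and 7.14 + 2.82 = 9.96.
Outside the cutoffs: 2.57, 10.35, 10.45, 10.47, 10.48.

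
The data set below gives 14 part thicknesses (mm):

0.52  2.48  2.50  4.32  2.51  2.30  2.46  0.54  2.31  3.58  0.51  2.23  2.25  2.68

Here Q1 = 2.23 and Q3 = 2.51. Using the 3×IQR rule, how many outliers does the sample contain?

5

IQR = 0.28; fences at 2.23 − 0.84 = 1.39 and 2.51 + 0.84 = 3.35.
Outside the cutoffs: 0.51, 0.52, 0.54, 3.58, 4.32.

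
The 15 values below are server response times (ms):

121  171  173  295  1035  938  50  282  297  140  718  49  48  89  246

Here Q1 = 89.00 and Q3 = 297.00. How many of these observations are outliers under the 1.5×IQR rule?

IQR = 208.00; fences at 89.00 − 312.00 = -223.00 and 297.00 + 312.00 = 609.00.
Outside the cutoffs: 718, 938, 1035.

3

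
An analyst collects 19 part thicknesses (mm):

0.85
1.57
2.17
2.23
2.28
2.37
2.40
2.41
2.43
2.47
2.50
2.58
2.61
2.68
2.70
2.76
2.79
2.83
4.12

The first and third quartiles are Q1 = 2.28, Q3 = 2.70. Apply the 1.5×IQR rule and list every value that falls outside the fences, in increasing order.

IQR = Q3 − Q1 = 2.70 − 2.28 = 0.42.
Lower fence = Q1 − 1.5·IQR = 2.28 − 0.63 = 1.65.
Upper fence = Q3 + 1.5·IQR = 2.70 + 0.63 = 3.33.
0.85 < 1.65 → outlier.
1.57 < 1.65 → outlier.
4.12 > 3.33 → outlier.
All remaining values lie within [1.65, 3.33].

0.85, 1.57, 4.12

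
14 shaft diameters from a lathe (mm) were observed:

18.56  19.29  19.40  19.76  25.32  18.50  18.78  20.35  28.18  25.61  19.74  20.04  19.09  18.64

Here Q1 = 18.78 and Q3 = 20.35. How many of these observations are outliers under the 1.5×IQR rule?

3

IQR = 1.57; fences at 18.78 − 2.355 = 16.425 and 20.35 + 2.355 = 22.705.
Outside the cutoffs: 25.32, 25.61, 28.18.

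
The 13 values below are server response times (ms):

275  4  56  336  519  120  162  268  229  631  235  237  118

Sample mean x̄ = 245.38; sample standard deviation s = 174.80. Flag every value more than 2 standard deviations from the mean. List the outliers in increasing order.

631

Cutoffs at x̄ ± 2s: 245.38 ± 2·174.80 = [-104.22, 594.98].
631: z = 2.21, |z| > 2 → outlier.
Every other value lies within [-104.22, 594.98].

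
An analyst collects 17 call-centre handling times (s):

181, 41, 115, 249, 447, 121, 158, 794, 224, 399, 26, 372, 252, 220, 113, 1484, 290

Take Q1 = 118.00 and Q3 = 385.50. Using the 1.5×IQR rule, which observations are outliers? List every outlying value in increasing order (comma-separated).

IQR = Q3 − Q1 = 385.50 − 118.00 = 267.50.
Lower fence = Q1 − 1.5·IQR = 118.00 − 401.25 = -283.25.
Upper fence = Q3 + 1.5·IQR = 385.50 + 401.25 = 786.75.
794 > 786.75 → outlier.
1484 > 786.75 → outlier.
All remaining values lie within [-283.25, 786.75].

794, 1484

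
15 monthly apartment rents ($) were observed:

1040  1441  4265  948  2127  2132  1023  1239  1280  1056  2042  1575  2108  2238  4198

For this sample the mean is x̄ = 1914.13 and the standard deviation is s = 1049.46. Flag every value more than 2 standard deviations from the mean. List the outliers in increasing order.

4198, 4265

Cutoffs at x̄ ± 2s: 1914.13 ± 2·1049.46 = [-184.79, 4013.05].
4198: z = 2.18, |z| > 2 → outlier.
4265: z = 2.24, |z| > 2 → outlier.
Every other value lies within [-184.79, 4013.05].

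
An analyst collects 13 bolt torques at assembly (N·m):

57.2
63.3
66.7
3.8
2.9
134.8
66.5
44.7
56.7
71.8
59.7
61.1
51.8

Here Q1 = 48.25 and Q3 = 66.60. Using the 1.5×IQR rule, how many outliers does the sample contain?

IQR = 18.35; fences at 48.25 − 27.525 = 20.725 and 66.60 + 27.525 = 94.125.
Outside the cutoffs: 2.9, 3.8, 134.8.

3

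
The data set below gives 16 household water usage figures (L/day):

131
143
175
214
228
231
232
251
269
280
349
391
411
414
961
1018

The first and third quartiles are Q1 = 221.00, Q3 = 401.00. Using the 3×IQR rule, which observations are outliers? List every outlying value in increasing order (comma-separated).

961, 1018

IQR = Q3 − Q1 = 401.00 − 221.00 = 180.00.
Lower fence = Q1 − 3·IQR = 221.00 − 540.00 = -319.00.
Upper fence = Q3 + 3·IQR = 401.00 + 540.00 = 941.00.
961 > 941.00 → outlier.
1018 > 941.00 → outlier.
All remaining values lie within [-319.00, 941.00].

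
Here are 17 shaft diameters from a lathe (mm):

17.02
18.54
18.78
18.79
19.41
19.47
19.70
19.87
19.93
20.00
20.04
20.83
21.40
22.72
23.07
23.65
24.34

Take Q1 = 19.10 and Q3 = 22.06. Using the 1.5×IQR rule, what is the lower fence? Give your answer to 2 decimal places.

14.66

IQR = Q3 − Q1 = 22.06 − 19.10 = 2.96.
Lower fence = Q1 − 1.5·IQR = 19.10 − 4.44 = 14.66.
Upper fence = Q3 + 1.5·IQR = 22.06 + 4.44 = 26.50.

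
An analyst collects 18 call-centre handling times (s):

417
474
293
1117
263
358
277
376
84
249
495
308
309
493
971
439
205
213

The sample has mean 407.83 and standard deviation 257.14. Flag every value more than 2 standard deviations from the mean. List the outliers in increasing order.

971, 1117

Cutoffs at x̄ ± 2s: 407.83 ± 2·257.14 = [-106.45, 922.11].
971: z = 2.19, |z| > 2 → outlier.
1117: z = 2.76, |z| > 2 → outlier.
Every other value lies within [-106.45, 922.11].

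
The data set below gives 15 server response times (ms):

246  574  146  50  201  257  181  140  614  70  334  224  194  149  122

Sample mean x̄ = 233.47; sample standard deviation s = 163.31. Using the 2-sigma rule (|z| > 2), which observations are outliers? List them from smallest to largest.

Cutoffs at x̄ ± 2s: 233.47 ± 2·163.31 = [-93.15, 560.09].
574: z = 2.09, |z| > 2 → outlier.
614: z = 2.33, |z| > 2 → outlier.
Every other value lies within [-93.15, 560.09].

574, 614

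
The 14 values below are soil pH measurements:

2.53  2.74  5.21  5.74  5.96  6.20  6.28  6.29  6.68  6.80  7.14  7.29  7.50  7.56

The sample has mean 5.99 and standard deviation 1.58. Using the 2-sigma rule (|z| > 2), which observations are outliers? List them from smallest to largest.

Cutoffs at x̄ ± 2s: 5.99 ± 2·1.58 = [2.83, 9.15].
2.53: z = -2.19, |z| > 2 → outlier.
2.74: z = -2.06, |z| > 2 → outlier.
Every other value lies within [2.83, 9.15].

2.53, 2.74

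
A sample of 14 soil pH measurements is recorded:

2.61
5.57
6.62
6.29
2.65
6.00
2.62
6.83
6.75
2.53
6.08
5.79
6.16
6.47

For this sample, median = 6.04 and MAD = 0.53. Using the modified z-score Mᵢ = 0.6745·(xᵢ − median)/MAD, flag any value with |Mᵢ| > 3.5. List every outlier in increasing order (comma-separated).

2.53, 2.61, 2.62, 2.65

|Mᵢ| > 3.5 ⇔ |xᵢ − 6.04| > 3.5·0.53/0.6745 = 2.75.
So outliers lie outside [3.29, 8.79].
2.53: M = -4.47 → outlier.
2.61: M = -4.37 → outlier.
2.62: M = -4.35 → outlier.
2.65: M = -4.31 → outlier.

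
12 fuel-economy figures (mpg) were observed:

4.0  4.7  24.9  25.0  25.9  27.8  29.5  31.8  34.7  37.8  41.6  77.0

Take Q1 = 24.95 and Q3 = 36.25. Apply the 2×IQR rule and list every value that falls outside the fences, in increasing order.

IQR = Q3 − Q1 = 36.25 − 24.95 = 11.30.
Lower fence = Q1 − 2·IQR = 24.95 − 22.60 = 2.35.
Upper fence = Q3 + 2·IQR = 36.25 + 22.60 = 58.85.
77.0 > 58.85 → outlier.
All remaining values lie within [2.35, 58.85].

77.0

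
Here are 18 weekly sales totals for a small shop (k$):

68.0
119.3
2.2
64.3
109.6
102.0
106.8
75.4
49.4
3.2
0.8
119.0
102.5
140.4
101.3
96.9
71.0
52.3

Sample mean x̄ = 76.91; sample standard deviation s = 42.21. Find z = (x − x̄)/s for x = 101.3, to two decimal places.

z = (101.3 − 76.91) / 42.21 = 0.58.

0.58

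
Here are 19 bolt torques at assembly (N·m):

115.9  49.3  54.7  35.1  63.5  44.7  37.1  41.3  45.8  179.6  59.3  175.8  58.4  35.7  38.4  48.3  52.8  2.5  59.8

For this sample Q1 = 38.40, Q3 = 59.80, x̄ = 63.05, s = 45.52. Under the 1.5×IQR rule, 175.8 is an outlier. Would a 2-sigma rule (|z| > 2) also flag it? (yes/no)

z = (175.8 − 63.05) / 45.52 = 2.48.
|z| = 2.48 > 2.

yes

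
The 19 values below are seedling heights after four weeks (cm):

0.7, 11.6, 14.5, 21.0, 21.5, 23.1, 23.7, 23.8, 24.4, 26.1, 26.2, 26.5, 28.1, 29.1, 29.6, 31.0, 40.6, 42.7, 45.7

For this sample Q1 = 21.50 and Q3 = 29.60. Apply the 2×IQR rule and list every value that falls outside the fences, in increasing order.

0.7

IQR = Q3 − Q1 = 29.60 − 21.50 = 8.10.
Lower fence = Q1 − 2·IQR = 21.50 − 16.20 = 5.30.
Upper fence = Q3 + 2·IQR = 29.60 + 16.20 = 45.80.
0.7 < 5.30 → outlier.
All remaining values lie within [5.30, 45.80].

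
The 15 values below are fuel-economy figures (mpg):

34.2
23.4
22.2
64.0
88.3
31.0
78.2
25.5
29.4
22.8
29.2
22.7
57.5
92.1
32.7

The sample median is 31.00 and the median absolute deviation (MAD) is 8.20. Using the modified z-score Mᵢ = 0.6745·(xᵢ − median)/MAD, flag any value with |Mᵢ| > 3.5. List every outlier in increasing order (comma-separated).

|Mᵢ| > 3.5 ⇔ |xᵢ − 31.00| > 3.5·8.20/0.6745 = 42.55.
So outliers lie outside [-11.55, 73.55].
78.2: M = 3.88 → outlier.
88.3: M = 4.71 → outlier.
92.1: M = 5.03 → outlier.

78.2, 88.3, 92.1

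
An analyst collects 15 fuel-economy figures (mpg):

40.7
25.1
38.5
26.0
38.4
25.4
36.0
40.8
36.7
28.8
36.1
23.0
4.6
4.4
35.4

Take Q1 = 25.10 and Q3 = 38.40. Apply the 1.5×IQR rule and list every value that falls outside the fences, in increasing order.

IQR = Q3 − Q1 = 38.40 − 25.10 = 13.30.
Lower fence = Q1 − 1.5·IQR = 25.10 − 19.95 = 5.15.
Upper fence = Q3 + 1.5·IQR = 38.40 + 19.95 = 58.35.
4.4 < 5.15 → outlier.
4.6 < 5.15 → outlier.
All remaining values lie within [5.15, 58.35].

4.4, 4.6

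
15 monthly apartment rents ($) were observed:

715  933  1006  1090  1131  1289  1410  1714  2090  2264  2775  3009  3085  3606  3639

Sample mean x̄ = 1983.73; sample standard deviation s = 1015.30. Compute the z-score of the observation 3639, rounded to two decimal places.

1.63

z = (3639 − 1983.73) / 1015.30 = 1.63.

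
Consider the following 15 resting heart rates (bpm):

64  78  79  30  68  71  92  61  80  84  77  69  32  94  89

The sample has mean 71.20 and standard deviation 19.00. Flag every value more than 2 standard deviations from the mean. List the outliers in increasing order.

30, 32

Cutoffs at x̄ ± 2s: 71.20 ± 2·19.00 = [33.20, 109.20].
30: z = -2.17, |z| > 2 → outlier.
32: z = -2.06, |z| > 2 → outlier.
Every other value lies within [33.20, 109.20].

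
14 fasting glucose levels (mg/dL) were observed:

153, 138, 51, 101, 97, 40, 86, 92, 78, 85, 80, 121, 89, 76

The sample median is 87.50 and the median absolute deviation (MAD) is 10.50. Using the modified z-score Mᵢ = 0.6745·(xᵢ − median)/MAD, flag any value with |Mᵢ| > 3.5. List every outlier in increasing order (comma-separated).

|Mᵢ| > 3.5 ⇔ |xᵢ − 87.50| > 3.5·10.50/0.6745 = 54.48.
So outliers lie outside [33.02, 141.98].
153: M = 4.21 → outlier.

153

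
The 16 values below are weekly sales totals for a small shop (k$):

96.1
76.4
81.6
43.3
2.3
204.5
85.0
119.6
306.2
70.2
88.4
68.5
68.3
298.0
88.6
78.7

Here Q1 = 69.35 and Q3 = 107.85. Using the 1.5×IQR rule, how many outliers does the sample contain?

IQR = 38.50; fences at 69.35 − 57.75 = 11.60 and 107.85 + 57.75 = 165.60.
Outside the cutoffs: 2.3, 204.5, 298.0, 306.2.

4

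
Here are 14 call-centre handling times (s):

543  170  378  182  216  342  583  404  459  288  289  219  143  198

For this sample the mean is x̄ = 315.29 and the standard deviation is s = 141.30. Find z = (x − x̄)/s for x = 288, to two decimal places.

-0.19

z = (288 − 315.29) / 141.30 = -0.19.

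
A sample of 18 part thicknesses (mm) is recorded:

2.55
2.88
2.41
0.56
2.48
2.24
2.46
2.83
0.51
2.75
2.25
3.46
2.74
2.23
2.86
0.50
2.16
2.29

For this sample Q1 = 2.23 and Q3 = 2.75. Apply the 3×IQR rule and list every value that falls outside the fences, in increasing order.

0.50, 0.51, 0.56

IQR = Q3 − Q1 = 2.75 − 2.23 = 0.52.
Lower fence = Q1 − 3·IQR = 2.23 − 1.56 = 0.67.
Upper fence = Q3 + 3·IQR = 2.75 + 1.56 = 4.31.
0.50 < 0.67 → outlier.
0.51 < 0.67 → outlier.
0.56 < 0.67 → outlier.
All remaining values lie within [0.67, 4.31].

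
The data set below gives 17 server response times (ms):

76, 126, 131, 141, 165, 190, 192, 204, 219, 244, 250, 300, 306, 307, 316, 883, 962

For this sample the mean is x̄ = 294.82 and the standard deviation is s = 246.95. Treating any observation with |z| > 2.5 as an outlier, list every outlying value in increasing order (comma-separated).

Cutoffs at x̄ ± 2.5s: 294.82 ± 2.5·246.95 = [-322.555, 912.195].
962: z = 2.70, |z| > 2.5 → outlier.
Every other value lies within [-322.555, 912.195].

962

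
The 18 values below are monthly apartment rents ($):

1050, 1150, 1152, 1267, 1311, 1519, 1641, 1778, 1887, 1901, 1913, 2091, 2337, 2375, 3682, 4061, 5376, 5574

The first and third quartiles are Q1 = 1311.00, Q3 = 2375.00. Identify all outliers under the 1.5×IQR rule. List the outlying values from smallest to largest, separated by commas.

IQR = Q3 − Q1 = 2375.00 − 1311.00 = 1064.00.
Lower fence = Q1 − 1.5·IQR = 1311.00 − 1596.00 = -285.00.
Upper fence = Q3 + 1.5·IQR = 2375.00 + 1596.00 = 3971.00.
4061 > 3971.00 → outlier.
5376 > 3971.00 → outlier.
5574 > 3971.00 → outlier.
All remaining values lie within [-285.00, 3971.00].

4061, 5376, 5574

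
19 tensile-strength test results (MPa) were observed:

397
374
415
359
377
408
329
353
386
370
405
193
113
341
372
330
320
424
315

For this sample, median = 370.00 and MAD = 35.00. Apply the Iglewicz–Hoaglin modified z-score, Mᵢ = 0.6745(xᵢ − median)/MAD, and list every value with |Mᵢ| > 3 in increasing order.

113, 193

|Mᵢ| > 3 ⇔ |xᵢ − 370.00| > 3·35.00/0.6745 = 155.67.
So outliers lie outside [214.33, 525.67].
113: M = -4.95 → outlier.
193: M = -3.41 → outlier.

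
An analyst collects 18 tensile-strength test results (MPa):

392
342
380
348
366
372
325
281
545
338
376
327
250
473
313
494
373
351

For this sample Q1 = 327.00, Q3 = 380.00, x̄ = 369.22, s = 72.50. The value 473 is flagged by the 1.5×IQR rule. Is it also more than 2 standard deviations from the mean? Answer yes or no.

z = (473 − 369.22) / 72.50 = 1.43.
|z| = 1.43 ≤ 2.

no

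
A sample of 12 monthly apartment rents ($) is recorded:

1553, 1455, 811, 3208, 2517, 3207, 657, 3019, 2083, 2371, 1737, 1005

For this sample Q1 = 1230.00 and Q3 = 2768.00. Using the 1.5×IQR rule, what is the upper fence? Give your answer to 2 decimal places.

IQR = Q3 − Q1 = 2768.00 − 1230.00 = 1538.00.
Lower fence = Q1 − 1.5·IQR = 1230.00 − 2307.00 = -1077.00.
Upper fence = Q3 + 1.5·IQR = 2768.00 + 2307.00 = 5075.00.

5075.00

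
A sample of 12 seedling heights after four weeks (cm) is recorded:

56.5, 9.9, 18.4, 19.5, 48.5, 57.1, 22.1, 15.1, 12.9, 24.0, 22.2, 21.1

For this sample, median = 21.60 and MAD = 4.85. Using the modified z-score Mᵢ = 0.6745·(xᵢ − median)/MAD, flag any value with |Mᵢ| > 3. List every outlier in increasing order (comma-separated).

|Mᵢ| > 3 ⇔ |xᵢ − 21.60| > 3·4.85/0.6745 = 21.57.
So outliers lie outside [0.03, 43.17].
48.5: M = 3.74 → outlier.
56.5: M = 4.85 → outlier.
57.1: M = 4.94 → outlier.

48.5, 56.5, 57.1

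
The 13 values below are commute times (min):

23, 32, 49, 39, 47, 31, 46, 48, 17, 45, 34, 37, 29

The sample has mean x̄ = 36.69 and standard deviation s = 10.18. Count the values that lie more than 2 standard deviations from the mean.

Cutoffs: x̄ ± 2s = [16.33, 57.05].
Every value lies within the cutoffs.

0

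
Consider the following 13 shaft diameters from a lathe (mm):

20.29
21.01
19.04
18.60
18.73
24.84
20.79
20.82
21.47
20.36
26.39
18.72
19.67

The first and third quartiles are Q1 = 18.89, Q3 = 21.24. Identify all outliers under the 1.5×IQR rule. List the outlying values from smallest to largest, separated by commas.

24.84, 26.39

IQR = Q3 − Q1 = 21.24 − 18.89 = 2.35.
Lower fence = Q1 − 1.5·IQR = 18.89 − 3.525 = 15.365.
Upper fence = Q3 + 1.5·IQR = 21.24 + 3.525 = 24.765.
24.84 > 24.765 → outlier.
26.39 > 24.765 → outlier.
All remaining values lie within [15.365, 24.765].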